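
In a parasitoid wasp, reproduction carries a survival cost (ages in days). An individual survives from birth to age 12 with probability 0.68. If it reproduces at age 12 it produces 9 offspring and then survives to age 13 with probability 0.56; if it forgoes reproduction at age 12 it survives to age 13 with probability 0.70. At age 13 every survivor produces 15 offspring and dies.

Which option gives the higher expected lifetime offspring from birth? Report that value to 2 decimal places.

11.83

breed at age 12: R₀ = 0.68 × (9 + 0.56 × 15) = 0.68 × 17.4000 = 11.8320
delay to age 13: R₀ = 0.68 × (0.70 × 15) = 0.68 × 10.5000 = 7.1400
Higher: breed at age 12 (11.8320).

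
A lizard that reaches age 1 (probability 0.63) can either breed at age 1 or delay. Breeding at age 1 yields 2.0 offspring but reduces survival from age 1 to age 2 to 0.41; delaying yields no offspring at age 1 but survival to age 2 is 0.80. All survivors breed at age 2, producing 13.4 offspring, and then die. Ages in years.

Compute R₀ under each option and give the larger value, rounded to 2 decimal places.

breed at age 1: R₀ = 0.63 × (2.0 + 0.41 × 13.4) = 0.63 × 7.4940 = 4.7212
delay to age 2: R₀ = 0.63 × (0.80 × 13.4) = 0.63 × 10.7200 = 6.7536
Higher: delay to age 2 (6.7536).

6.75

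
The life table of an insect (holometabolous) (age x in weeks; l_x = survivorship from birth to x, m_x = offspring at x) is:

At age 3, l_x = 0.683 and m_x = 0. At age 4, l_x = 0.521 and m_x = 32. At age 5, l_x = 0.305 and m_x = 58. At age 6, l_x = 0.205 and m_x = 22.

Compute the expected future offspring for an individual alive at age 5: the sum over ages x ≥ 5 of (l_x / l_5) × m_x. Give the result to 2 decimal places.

l_5 = 0.305. Conditional survival from age 5 to x is l_x / l_5.
  x=5: (0.305/0.305) × 58 = 58.0000
  x=6: (0.205/0.305) × 22 = 14.7869
Sum = 58.0000 + 14.7869 = 72.7869

72.79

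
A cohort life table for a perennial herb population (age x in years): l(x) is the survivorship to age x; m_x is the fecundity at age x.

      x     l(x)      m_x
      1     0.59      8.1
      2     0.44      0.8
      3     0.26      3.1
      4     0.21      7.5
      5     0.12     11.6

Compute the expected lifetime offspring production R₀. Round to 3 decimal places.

8.904

R₀ = Σ l(x) m_x:
  age 1: 0.59 × 8.1 = 4.7790
  age 2: 0.44 × 0.8 = 0.3520
  age 3: 0.26 × 3.1 = 0.8060
  age 4: 0.21 × 7.5 = 1.5750
  age 5: 0.12 × 11.6 = 1.3920
R₀ = 4.7790 + 0.3520 + 0.8060 + 1.5750 + 1.3920 = 8.9040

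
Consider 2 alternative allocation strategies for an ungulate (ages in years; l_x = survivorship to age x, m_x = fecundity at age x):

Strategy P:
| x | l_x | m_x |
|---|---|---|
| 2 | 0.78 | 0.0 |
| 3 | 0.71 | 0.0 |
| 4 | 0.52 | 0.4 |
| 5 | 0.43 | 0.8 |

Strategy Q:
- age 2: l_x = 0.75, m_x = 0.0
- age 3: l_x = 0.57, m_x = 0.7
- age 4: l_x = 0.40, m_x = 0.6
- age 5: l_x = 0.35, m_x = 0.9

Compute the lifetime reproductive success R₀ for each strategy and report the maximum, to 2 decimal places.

Strategy P: R₀ = 0.78×0.0 + 0.71×0.0 + 0.52×0.4 + 0.43×0.8 = 0.5520
Strategy Q: R₀ = 0.75×0.0 + 0.57×0.7 + 0.40×0.6 + 0.35×0.9 = 0.9540
Highest R₀: strategy Q with 0.9540.

0.95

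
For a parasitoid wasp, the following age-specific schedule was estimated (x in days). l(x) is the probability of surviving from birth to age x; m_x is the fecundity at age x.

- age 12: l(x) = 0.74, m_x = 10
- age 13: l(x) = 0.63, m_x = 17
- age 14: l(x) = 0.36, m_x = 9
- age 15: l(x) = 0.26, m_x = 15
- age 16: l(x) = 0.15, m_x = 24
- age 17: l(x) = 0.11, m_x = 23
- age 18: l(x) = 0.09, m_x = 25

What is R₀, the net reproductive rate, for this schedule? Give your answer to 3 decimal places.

R₀ = Σ l(x) m_x:
  age 12: 0.74 × 10 = 7.4000
  age 13: 0.63 × 17 = 10.7100
  age 14: 0.36 × 9 = 3.2400
  age 15: 0.26 × 15 = 3.9000
  age 16: 0.15 × 24 = 3.6000
  age 17: 0.11 × 23 = 2.5300
  age 18: 0.09 × 25 = 2.2500
R₀ = 7.4000 + 10.7100 + 3.2400 + 3.9000 + 3.6000 + 2.5300 + 2.2500 = 33.6300

33.630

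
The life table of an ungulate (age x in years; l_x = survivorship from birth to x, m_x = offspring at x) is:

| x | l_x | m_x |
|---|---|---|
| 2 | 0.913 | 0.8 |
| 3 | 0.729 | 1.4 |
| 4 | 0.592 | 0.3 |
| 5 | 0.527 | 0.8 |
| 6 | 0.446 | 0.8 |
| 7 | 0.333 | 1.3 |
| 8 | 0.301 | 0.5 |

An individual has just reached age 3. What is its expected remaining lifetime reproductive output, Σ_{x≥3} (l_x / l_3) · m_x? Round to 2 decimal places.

3.51

l_3 = 0.729. Conditional survival from age 3 to x is l_x / l_3.
  x=3: (0.729/0.729) × 1.4 = 1.4000
  x=4: (0.592/0.729) × 0.3 = 0.2436
  x=5: (0.527/0.729) × 0.8 = 0.5783
  x=6: (0.446/0.729) × 0.8 = 0.4894
  x=7: (0.333/0.729) × 1.3 = 0.5938
  x=8: (0.301/0.729) × 0.5 = 0.2064
Sum = 1.4000 + 0.2436 + 0.5783 + 0.4894 + 0.5938 + 0.2064 = 3.5117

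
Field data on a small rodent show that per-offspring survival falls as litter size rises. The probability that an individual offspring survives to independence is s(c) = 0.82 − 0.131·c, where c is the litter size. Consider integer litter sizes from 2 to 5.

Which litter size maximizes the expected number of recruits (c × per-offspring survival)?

Expected recruits = c × s(c):
  c=2: 2 × 0.558 = 1.116
  c=3: 3 × 0.427 = 1.281
  c=4: 4 × 0.296 = 1.184
  c=5: 5 × 0.165 = 0.825
Maximum at c = 3 (1.281 recruits).

3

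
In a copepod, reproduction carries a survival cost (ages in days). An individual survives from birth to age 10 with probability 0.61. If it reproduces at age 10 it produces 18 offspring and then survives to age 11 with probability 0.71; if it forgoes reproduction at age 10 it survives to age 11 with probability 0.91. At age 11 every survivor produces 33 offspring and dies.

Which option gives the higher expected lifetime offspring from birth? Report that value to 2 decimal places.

breed at age 10: R₀ = 0.61 × (18 + 0.71 × 33) = 0.61 × 41.4300 = 25.2723
delay to age 11: R₀ = 0.61 × (0.91 × 33) = 0.61 × 30.0300 = 18.3183
Higher: breed at age 10 (25.2723).

25.27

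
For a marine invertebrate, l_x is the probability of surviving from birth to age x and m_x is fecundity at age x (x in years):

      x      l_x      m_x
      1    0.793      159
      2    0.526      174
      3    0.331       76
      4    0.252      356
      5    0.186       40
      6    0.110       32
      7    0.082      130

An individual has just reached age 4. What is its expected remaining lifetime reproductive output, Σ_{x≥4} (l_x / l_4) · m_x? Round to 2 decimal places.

l_4 = 0.252. Conditional survival from age 4 to x is l_x / l_4.
  x=4: (0.252/0.252) × 356 = 356.0000
  x=5: (0.186/0.252) × 40 = 29.5238
  x=6: (0.110/0.252) × 32 = 13.9683
  x=7: (0.082/0.252) × 130 = 42.3016
Sum = 356.0000 + 29.5238 + 13.9683 + 42.3016 = 441.7937

441.79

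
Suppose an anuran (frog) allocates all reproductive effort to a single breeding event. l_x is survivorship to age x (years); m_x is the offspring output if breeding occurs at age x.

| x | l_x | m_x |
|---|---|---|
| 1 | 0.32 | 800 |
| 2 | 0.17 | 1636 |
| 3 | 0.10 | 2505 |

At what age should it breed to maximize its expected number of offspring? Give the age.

Expected offspring if breeding at age x = l_x × m_x:
  age 1: 0.32 × 800 = 256.000
  age 2: 0.17 × 1636 = 278.120
  age 3: 0.10 × 2505 = 250.500
Maximum at age 2 (278.120).

2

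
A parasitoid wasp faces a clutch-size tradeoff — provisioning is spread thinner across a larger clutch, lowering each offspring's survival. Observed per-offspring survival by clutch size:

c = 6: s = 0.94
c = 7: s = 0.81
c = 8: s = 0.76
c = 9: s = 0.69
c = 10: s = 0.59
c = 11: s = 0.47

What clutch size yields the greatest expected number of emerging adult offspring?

9

Expected emerging adult offspring = c × s(c):
  c=6: 6 × 0.94 = 5.640
  c=7: 7 × 0.81 = 5.670
  c=8: 8 × 0.76 = 6.080
  c=9: 9 × 0.69 = 6.210
  c=10: 10 × 0.59 = 5.900
  c=11: 11 × 0.47 = 5.170
Maximum at c = 9 (6.210 emerging adult offspring).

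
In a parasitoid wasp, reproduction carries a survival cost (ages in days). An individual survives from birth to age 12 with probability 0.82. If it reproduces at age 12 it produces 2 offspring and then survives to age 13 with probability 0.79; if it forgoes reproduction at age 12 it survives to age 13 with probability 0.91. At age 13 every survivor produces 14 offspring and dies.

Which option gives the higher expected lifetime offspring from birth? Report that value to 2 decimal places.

breed at age 12: R₀ = 0.82 × (2 + 0.79 × 14) = 0.82 × 13.0600 = 10.7092
delay to age 13: R₀ = 0.82 × (0.91 × 14) = 0.82 × 12.7400 = 10.4468
Higher: breed at age 12 (10.7092).

10.71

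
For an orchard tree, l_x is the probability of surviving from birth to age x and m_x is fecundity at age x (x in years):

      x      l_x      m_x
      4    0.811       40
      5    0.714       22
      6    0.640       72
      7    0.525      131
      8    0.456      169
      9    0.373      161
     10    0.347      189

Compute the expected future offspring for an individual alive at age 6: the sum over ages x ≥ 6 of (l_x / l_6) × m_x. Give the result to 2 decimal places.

l_6 = 0.640. Conditional survival from age 6 to x is l_x / l_6.
  x=6: (0.640/0.640) × 72 = 72.0000
  x=7: (0.525/0.640) × 131 = 107.4609
  x=8: (0.456/0.640) × 169 = 120.4125
  x=9: (0.373/0.640) × 161 = 93.8328
  x=10: (0.347/0.640) × 189 = 102.4734
Sum = 72.0000 + 107.4609 + 120.4125 + 93.8328 + 102.4734 = 496.1797

496.18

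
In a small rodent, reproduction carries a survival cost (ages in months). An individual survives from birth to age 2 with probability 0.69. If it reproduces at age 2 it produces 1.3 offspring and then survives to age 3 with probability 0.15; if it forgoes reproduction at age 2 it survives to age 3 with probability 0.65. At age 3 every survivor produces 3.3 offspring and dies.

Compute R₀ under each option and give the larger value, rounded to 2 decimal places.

1.48

breed at age 2: R₀ = 0.69 × (1.3 + 0.15 × 3.3) = 0.69 × 1.7950 = 1.2385
delay to age 3: R₀ = 0.69 × (0.65 × 3.3) = 0.69 × 2.1450 = 1.4800
Higher: delay to age 3 (1.4800).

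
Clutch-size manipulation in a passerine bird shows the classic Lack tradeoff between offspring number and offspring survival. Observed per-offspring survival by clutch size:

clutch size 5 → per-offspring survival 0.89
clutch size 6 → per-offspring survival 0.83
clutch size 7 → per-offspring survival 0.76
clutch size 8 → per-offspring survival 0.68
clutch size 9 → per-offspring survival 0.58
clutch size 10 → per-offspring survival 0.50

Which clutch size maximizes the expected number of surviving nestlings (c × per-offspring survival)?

Expected surviving nestlings = c × s(c):
  c=5: 5 × 0.89 = 4.450
  c=6: 6 × 0.83 = 4.980
  c=7: 7 × 0.76 = 5.320
  c=8: 8 × 0.68 = 5.440
  c=9: 9 × 0.58 = 5.220
  c=10: 10 × 0.50 = 5.000
Maximum at c = 8 (5.440 surviving nestlings).

8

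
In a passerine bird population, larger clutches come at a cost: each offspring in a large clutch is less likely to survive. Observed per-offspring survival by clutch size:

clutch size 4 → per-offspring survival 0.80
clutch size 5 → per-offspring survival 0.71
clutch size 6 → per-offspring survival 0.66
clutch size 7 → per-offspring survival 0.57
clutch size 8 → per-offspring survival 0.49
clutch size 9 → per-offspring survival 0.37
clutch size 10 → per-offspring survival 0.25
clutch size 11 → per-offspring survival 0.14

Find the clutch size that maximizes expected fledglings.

Expected fledglings = c × s(c):
  c=4: 4 × 0.80 = 3.200
  c=5: 5 × 0.71 = 3.550
  c=6: 6 × 0.66 = 3.960
  c=7: 7 × 0.57 = 3.990
  c=8: 8 × 0.49 = 3.920
  c=9: 9 × 0.37 = 3.330
  c=10: 10 × 0.25 = 2.500
  c=11: 11 × 0.14 = 1.540
Maximum at c = 7 (3.990 fledglings).

7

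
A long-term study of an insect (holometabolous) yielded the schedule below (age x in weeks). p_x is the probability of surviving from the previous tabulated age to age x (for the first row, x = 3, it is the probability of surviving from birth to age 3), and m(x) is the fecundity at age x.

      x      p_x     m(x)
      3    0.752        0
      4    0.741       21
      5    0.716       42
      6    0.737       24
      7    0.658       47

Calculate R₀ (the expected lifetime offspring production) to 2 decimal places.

44.61

Survivorship from birth: l_x = p_3·p_4·…·p_x.
  l_3 = 0.75200
  l_4 = 0.55723
  l_5 = 0.39898
  l_6 = 0.29405
  l_7 = 0.19348
R₀ = Σ l_x m(x):
  age 3: 0.75200 × 0 = 0.0000
  age 4: 0.55723 × 21 = 11.7018
  age 5: 0.39898 × 42 = 16.7572
  age 6: 0.29405 × 24 = 7.0572
  age 7: 0.19348 × 47 = 9.0936
R₀ = 0.0000 + 11.7018 + 16.7572 + 7.0572 + 9.0936 = 44.6097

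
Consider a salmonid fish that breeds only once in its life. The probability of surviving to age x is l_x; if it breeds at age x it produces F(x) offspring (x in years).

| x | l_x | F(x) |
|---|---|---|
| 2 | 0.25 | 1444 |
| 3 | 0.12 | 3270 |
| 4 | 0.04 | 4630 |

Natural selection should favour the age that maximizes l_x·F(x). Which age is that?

Expected offspring if breeding at age x = l_x × F(x):
  age 2: 0.25 × 1444 = 361.000
  age 3: 0.12 × 3270 = 392.400
  age 4: 0.04 × 4630 = 185.200
Maximum at age 3 (392.400).

3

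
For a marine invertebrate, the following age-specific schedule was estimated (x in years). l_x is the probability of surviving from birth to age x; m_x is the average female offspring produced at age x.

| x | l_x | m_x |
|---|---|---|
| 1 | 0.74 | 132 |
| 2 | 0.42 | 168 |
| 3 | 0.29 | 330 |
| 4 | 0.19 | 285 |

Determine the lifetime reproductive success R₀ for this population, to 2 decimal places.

318.09

R₀ = Σ l_x m_x:
  age 1: 0.74 × 132 = 97.6800
  age 2: 0.42 × 168 = 70.5600
  age 3: 0.29 × 330 = 95.7000
  age 4: 0.19 × 285 = 54.1500
R₀ = 97.6800 + 70.5600 + 95.7000 + 54.1500 = 318.0900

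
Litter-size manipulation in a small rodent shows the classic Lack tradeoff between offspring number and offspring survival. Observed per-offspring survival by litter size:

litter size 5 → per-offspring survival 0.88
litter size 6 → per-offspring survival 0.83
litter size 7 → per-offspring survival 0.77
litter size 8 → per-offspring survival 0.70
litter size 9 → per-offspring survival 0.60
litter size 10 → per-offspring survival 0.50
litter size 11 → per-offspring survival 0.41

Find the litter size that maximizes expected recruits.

Expected recruits = c × s(c):
  c=5: 5 × 0.88 = 4.400
  c=6: 6 × 0.83 = 4.980
  c=7: 7 × 0.77 = 5.390
  c=8: 8 × 0.70 = 5.600
  c=9: 9 × 0.60 = 5.400
  c=10: 10 × 0.50 = 5.000
  c=11: 11 × 0.41 = 4.510
Maximum at c = 8 (5.600 recruits).

8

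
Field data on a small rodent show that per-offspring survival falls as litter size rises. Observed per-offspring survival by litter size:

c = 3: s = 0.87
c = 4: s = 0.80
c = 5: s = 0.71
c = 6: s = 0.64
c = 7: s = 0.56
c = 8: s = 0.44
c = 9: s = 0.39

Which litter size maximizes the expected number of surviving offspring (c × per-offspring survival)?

7

Expected surviving offspring = c × s(c):
  c=3: 3 × 0.87 = 2.610
  c=4: 4 × 0.80 = 3.200
  c=5: 5 × 0.71 = 3.550
  c=6: 6 × 0.64 = 3.840
  c=7: 7 × 0.56 = 3.920
  c=8: 8 × 0.44 = 3.520
  c=9: 9 × 0.39 = 3.510
Maximum at c = 7 (3.920 surviving offspring).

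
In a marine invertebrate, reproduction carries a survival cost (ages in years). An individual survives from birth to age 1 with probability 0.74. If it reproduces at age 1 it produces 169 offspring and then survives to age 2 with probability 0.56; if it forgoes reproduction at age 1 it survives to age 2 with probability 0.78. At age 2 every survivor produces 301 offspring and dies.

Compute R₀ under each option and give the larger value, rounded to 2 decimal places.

249.79

breed at age 1: R₀ = 0.74 × (169 + 0.56 × 301) = 0.74 × 337.5600 = 249.7944
delay to age 2: R₀ = 0.74 × (0.78 × 301) = 0.74 × 234.7800 = 173.7372
Higher: breed at age 1 (249.7944).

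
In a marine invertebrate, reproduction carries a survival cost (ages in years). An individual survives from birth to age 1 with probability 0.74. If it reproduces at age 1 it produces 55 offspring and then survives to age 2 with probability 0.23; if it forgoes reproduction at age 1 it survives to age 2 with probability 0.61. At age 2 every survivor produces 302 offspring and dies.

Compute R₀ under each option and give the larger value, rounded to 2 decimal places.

breed at age 1: R₀ = 0.74 × (55 + 0.23 × 302) = 0.74 × 124.4600 = 92.1004
delay to age 2: R₀ = 0.74 × (0.61 × 302) = 0.74 × 184.2200 = 136.3228
Higher: delay to age 2 (136.3228).

136.32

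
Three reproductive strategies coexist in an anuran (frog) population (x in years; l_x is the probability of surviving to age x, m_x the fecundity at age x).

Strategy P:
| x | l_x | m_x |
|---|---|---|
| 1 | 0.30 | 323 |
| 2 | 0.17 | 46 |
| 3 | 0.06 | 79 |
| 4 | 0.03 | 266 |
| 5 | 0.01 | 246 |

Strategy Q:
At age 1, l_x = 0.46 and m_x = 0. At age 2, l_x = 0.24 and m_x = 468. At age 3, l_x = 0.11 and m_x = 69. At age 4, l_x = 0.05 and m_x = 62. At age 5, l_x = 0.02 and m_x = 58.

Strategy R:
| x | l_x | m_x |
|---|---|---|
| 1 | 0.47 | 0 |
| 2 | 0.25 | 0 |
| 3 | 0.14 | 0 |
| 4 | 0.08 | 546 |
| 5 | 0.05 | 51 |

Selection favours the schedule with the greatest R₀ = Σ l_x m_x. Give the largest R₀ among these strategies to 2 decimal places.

Strategy P: R₀ = 0.30×323 + 0.17×46 + 0.06×79 + 0.03×266 + 0.01×246 = 119.9000
Strategy Q: R₀ = 0.46×0 + 0.24×468 + 0.11×69 + 0.05×62 + 0.02×58 = 124.1700
Strategy R: R₀ = 0.47×0 + 0.25×0 + 0.14×0 + 0.08×546 + 0.05×51 = 46.2300
Highest R₀: strategy Q with 124.1700.

124.17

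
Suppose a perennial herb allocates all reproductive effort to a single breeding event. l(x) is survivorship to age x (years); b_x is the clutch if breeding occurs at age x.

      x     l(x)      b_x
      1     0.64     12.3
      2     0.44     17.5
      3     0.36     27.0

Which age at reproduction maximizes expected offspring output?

3

Expected offspring if breeding at age x = l(x) × b_x:
  age 1: 0.64 × 12.3 = 7.872
  age 2: 0.44 × 17.5 = 7.700
  age 3: 0.36 × 27.0 = 9.720
Maximum at age 3 (9.720).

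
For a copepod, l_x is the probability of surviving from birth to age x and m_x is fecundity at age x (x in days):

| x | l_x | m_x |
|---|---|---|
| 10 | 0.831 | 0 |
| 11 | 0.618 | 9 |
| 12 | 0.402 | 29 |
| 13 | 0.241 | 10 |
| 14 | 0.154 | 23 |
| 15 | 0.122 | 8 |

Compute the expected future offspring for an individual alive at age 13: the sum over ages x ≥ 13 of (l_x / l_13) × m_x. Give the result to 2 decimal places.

l_13 = 0.241. Conditional survival from age 13 to x is l_x / l_13.
  x=13: (0.241/0.241) × 10 = 10.0000
  x=14: (0.154/0.241) × 23 = 14.6971
  x=15: (0.122/0.241) × 8 = 4.0498
Sum = 10.0000 + 14.6971 + 4.0498 = 28.7469

28.75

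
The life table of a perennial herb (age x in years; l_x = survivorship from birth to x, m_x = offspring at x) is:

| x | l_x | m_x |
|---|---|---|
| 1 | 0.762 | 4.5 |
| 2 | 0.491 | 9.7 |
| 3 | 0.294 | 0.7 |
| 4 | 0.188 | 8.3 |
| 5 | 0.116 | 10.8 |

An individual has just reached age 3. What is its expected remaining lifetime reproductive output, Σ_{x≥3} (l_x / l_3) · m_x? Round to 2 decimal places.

10.27

l_3 = 0.294. Conditional survival from age 3 to x is l_x / l_3.
  x=3: (0.294/0.294) × 0.7 = 0.7000
  x=4: (0.188/0.294) × 8.3 = 5.3075
  x=5: (0.116/0.294) × 10.8 = 4.2612
Sum = 0.7000 + 5.3075 + 4.2612 = 10.2687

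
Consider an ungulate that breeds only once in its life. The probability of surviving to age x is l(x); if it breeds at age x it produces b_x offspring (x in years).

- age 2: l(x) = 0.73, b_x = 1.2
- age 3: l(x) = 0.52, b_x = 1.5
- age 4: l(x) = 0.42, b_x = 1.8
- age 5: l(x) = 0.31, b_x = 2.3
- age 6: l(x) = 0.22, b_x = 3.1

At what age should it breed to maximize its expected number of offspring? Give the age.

2

Expected offspring if breeding at age x = l(x) × b_x:
  age 2: 0.73 × 1.2 = 0.876
  age 3: 0.52 × 1.5 = 0.780
  age 4: 0.42 × 1.8 = 0.756
  age 5: 0.31 × 2.3 = 0.713
  age 6: 0.22 × 3.1 = 0.682
Maximum at age 2 (0.876).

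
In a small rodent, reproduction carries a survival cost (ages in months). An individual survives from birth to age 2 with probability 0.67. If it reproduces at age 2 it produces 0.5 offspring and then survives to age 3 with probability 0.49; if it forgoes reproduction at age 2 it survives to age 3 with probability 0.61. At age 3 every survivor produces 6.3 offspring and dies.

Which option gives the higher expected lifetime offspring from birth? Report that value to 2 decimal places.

breed at age 2: R₀ = 0.67 × (0.5 + 0.49 × 6.3) = 0.67 × 3.5870 = 2.4033
delay to age 3: R₀ = 0.67 × (0.61 × 6.3) = 0.67 × 3.8430 = 2.5748
Higher: delay to age 3 (2.5748).

2.57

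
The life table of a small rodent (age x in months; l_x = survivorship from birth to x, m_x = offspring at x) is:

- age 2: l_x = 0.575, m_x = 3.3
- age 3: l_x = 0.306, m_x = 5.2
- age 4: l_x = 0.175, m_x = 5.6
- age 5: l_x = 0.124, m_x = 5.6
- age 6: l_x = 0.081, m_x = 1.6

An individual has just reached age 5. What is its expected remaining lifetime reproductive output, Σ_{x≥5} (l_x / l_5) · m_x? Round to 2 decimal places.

l_5 = 0.124. Conditional survival from age 5 to x is l_x / l_5.
  x=5: (0.124/0.124) × 5.6 = 5.6000
  x=6: (0.081/0.124) × 1.6 = 1.0452
Sum = 5.6000 + 1.0452 = 6.6452

6.65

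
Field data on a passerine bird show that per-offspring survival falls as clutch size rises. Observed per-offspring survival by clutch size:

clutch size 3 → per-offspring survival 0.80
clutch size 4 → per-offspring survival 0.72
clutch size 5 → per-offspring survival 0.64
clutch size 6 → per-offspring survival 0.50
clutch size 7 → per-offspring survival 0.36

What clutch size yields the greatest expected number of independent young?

Expected independent young = c × s(c):
  c=3: 3 × 0.80 = 2.400
  c=4: 4 × 0.72 = 2.880
  c=5: 5 × 0.64 = 3.200
  c=6: 6 × 0.50 = 3.000
  c=7: 7 × 0.36 = 2.520
Maximum at c = 5 (3.200 independent young).

5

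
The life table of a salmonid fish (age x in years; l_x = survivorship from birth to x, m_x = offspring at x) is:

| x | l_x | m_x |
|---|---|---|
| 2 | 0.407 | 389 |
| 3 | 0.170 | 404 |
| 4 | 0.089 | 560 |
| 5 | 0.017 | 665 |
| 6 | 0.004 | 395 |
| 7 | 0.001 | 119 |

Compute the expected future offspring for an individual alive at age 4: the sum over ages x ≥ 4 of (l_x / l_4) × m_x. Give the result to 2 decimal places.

706.11

l_4 = 0.089. Conditional survival from age 4 to x is l_x / l_4.
  x=4: (0.089/0.089) × 560 = 560.0000
  x=5: (0.017/0.089) × 665 = 127.0225
  x=6: (0.004/0.089) × 395 = 17.7528
  x=7: (0.001/0.089) × 119 = 1.3371
Sum = 560.0000 + 127.0225 + 17.7528 + 1.3371 = 706.1124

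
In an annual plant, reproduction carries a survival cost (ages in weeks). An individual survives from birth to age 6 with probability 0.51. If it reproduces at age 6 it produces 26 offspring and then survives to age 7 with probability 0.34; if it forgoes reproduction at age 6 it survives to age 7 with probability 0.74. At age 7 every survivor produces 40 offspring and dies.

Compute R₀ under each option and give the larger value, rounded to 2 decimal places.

20.20

breed at age 6: R₀ = 0.51 × (26 + 0.34 × 40) = 0.51 × 39.6000 = 20.1960
delay to age 7: R₀ = 0.51 × (0.74 × 40) = 0.51 × 29.6000 = 15.0960
Higher: breed at age 6 (20.1960).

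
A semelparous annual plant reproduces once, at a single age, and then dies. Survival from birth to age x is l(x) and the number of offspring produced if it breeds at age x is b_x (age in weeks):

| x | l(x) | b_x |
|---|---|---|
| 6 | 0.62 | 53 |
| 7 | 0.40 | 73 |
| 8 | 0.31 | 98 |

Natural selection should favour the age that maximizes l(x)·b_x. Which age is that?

Expected offspring if breeding at age x = l(x) × b_x:
  age 6: 0.62 × 53 = 32.860
  age 7: 0.40 × 73 = 29.200
  age 8: 0.31 × 98 = 30.380
Maximum at age 6 (32.860).

6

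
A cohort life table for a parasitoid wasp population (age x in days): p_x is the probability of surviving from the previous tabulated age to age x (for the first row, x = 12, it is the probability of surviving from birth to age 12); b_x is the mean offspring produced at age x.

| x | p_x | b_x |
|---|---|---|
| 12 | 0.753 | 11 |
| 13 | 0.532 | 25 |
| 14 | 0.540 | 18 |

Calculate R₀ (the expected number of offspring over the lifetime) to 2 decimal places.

Survivorship from birth: l_x = p_12·p_13·…·p_x.
  l_12 = 0.75300
  l_13 = 0.40060
  l_14 = 0.21632
R₀ = Σ l_x b_x:
  age 12: 0.75300 × 11 = 8.2830
  age 13: 0.40060 × 25 = 10.0150
  age 14: 0.21632 × 18 = 3.8938
R₀ = 8.2830 + 10.0150 + 3.8938 = 22.1918

22.19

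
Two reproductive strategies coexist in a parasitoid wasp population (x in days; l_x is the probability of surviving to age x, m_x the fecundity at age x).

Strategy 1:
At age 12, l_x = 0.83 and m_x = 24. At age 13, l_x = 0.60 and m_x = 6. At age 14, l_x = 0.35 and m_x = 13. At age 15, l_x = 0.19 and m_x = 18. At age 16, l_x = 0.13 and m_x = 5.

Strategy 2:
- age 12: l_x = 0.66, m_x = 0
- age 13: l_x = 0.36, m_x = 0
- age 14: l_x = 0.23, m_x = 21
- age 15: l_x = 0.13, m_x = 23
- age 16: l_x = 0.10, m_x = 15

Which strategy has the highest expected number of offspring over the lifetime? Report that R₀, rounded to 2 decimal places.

32.14

Strategy 1: R₀ = 0.83×24 + 0.60×6 + 0.35×13 + 0.19×18 + 0.13×5 = 32.1400
Strategy 2: R₀ = 0.66×0 + 0.36×0 + 0.23×21 + 0.13×23 + 0.10×15 = 9.3200
Highest R₀: strategy 1 with 32.1400.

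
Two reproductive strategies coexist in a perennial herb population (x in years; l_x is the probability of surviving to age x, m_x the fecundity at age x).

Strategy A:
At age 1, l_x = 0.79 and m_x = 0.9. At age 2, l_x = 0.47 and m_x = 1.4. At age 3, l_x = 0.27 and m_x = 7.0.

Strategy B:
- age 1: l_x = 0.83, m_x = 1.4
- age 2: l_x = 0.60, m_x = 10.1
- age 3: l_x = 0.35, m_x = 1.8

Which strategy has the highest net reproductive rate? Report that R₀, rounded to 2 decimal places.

Strategy A: R₀ = 0.79×0.9 + 0.47×1.4 + 0.27×7.0 = 3.2590
Strategy B: R₀ = 0.83×1.4 + 0.60×10.1 + 0.35×1.8 = 7.8520
Highest R₀: strategy B with 7.8520.

7.85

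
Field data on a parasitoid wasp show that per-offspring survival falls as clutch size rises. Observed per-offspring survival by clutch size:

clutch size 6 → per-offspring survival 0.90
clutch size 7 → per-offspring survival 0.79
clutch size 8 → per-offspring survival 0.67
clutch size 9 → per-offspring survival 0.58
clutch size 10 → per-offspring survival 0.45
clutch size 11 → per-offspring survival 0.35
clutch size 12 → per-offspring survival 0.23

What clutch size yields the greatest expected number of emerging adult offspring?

Expected emerging adult offspring = c × s(c):
  c=6: 6 × 0.90 = 5.400
  c=7: 7 × 0.79 = 5.530
  c=8: 8 × 0.67 = 5.360
  c=9: 9 × 0.58 = 5.220
  c=10: 10 × 0.45 = 4.500
  c=11: 11 × 0.35 = 3.850
  c=12: 12 × 0.23 = 2.760
Maximum at c = 7 (5.530 emerging adult offspring).

7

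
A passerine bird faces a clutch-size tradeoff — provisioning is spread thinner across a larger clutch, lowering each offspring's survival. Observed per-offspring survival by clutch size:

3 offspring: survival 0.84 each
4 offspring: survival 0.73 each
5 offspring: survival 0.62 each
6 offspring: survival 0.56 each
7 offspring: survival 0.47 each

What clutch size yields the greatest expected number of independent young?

Expected independent young = c × s(c):
  c=3: 3 × 0.84 = 2.520
  c=4: 4 × 0.73 = 2.920
  c=5: 5 × 0.62 = 3.100
  c=6: 6 × 0.56 = 3.360
  c=7: 7 × 0.47 = 3.290
Maximum at c = 6 (3.360 independent young).

6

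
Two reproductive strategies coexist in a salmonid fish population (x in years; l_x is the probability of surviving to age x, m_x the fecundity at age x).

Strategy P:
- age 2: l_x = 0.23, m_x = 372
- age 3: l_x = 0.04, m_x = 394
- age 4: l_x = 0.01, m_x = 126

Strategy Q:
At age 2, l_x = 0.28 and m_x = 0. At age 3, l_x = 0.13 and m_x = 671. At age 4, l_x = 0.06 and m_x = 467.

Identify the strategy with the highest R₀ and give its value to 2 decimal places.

115.25

Strategy P: R₀ = 0.23×372 + 0.04×394 + 0.01×126 = 102.5800
Strategy Q: R₀ = 0.28×0 + 0.13×671 + 0.06×467 = 115.2500
Highest R₀: strategy Q with 115.2500.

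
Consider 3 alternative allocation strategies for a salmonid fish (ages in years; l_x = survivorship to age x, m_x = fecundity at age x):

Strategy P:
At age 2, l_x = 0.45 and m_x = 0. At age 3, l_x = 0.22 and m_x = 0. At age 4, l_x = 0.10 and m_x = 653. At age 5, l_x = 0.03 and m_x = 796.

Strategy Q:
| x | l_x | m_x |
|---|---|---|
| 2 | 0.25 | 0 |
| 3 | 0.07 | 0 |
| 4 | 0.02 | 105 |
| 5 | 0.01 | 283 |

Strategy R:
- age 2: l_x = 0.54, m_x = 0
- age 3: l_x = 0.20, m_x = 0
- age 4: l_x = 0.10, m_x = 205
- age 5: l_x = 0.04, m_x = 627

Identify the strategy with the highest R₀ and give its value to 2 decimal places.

Strategy P: R₀ = 0.45×0 + 0.22×0 + 0.10×653 + 0.03×796 = 89.1800
Strategy Q: R₀ = 0.25×0 + 0.07×0 + 0.02×105 + 0.01×283 = 4.9300
Strategy R: R₀ = 0.54×0 + 0.20×0 + 0.10×205 + 0.04×627 = 45.5800
Highest R₀: strategy P with 89.1800.

89.18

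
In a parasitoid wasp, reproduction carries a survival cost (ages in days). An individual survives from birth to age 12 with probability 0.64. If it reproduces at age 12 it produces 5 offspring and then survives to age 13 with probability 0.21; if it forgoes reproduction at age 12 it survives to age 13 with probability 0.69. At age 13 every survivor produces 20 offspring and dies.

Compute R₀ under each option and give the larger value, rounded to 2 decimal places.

breed at age 12: R₀ = 0.64 × (5 + 0.21 × 20) = 0.64 × 9.2000 = 5.8880
delay to age 13: R₀ = 0.64 × (0.69 × 20) = 0.64 × 13.8000 = 8.8320
Higher: delay to age 13 (8.8320).

8.83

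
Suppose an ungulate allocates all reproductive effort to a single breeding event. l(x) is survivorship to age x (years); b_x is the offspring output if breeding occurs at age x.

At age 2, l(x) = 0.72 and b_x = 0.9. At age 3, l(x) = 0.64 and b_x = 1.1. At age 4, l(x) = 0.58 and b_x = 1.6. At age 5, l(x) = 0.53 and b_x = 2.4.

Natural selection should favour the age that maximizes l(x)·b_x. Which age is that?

5

Expected offspring if breeding at age x = l(x) × b_x:
  age 2: 0.72 × 0.9 = 0.648
  age 3: 0.64 × 1.1 = 0.704
  age 4: 0.58 × 1.6 = 0.928
  age 5: 0.53 × 2.4 = 1.272
Maximum at age 5 (1.272).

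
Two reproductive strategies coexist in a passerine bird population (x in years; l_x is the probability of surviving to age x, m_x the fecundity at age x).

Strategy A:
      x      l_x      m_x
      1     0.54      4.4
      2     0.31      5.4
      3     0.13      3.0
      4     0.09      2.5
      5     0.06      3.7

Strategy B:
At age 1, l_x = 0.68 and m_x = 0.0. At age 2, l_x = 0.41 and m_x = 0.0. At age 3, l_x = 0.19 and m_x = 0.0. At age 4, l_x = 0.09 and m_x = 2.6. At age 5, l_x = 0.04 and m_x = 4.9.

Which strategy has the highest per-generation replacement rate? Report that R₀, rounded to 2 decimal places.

4.89

Strategy A: R₀ = 0.54×4.4 + 0.31×5.4 + 0.13×3.0 + 0.09×2.5 + 0.06×3.7 = 4.8870
Strategy B: R₀ = 0.68×0.0 + 0.41×0.0 + 0.19×0.0 + 0.09×2.6 + 0.04×4.9 = 0.4300
Highest R₀: strategy A with 4.8870.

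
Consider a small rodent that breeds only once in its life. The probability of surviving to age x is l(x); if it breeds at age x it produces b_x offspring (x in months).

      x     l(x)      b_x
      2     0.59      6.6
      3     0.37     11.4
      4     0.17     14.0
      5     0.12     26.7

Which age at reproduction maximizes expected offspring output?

3

Expected offspring if breeding at age x = l(x) × b_x:
  age 2: 0.59 × 6.6 = 3.894
  age 3: 0.37 × 11.4 = 4.218
  age 4: 0.17 × 14.0 = 2.380
  age 5: 0.12 × 26.7 = 3.204
Maximum at age 3 (4.218).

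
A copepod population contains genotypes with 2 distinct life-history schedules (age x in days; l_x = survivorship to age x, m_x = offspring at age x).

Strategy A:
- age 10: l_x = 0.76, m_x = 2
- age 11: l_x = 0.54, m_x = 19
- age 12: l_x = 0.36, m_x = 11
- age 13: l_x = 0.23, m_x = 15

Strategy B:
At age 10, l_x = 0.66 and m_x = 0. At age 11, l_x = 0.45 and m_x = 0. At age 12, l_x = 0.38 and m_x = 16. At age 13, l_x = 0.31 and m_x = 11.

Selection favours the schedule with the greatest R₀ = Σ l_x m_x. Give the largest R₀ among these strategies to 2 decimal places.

Strategy A: R₀ = 0.76×2 + 0.54×19 + 0.36×11 + 0.23×15 = 19.1900
Strategy B: R₀ = 0.66×0 + 0.45×0 + 0.38×16 + 0.31×11 = 9.4900
Highest R₀: strategy A with 19.1900.

19.19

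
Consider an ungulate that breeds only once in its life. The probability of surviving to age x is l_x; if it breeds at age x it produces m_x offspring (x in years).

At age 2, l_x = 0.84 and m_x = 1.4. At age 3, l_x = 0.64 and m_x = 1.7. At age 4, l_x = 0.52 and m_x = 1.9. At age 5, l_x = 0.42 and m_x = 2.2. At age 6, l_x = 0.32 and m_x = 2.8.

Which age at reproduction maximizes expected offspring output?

2

Expected offspring if breeding at age x = l_x × m_x:
  age 2: 0.84 × 1.4 = 1.176
  age 3: 0.64 × 1.7 = 1.088
  age 4: 0.52 × 1.9 = 0.988
  age 5: 0.42 × 2.2 = 0.924
  age 6: 0.32 × 2.8 = 0.896
Maximum at age 2 (1.176).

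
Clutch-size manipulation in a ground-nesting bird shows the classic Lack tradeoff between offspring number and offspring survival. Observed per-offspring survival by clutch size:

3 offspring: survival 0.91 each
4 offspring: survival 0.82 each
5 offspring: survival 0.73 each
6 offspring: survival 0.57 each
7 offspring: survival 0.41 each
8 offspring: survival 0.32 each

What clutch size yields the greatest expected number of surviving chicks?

5

Expected surviving chicks = c × s(c):
  c=3: 3 × 0.91 = 2.730
  c=4: 4 × 0.82 = 3.280
  c=5: 5 × 0.73 = 3.650
  c=6: 6 × 0.57 = 3.420
  c=7: 7 × 0.41 = 2.870
  c=8: 8 × 0.32 = 2.560
Maximum at c = 5 (3.650 surviving chicks).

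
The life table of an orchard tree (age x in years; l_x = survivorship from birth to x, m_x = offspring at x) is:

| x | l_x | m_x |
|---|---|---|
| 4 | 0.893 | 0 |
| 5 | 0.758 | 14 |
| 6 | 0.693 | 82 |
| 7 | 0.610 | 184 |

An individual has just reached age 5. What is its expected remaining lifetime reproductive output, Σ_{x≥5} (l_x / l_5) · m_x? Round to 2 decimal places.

237.04

l_5 = 0.758. Conditional survival from age 5 to x is l_x / l_5.
  x=5: (0.758/0.758) × 14 = 14.0000
  x=6: (0.693/0.758) × 82 = 74.9683
  x=7: (0.610/0.758) × 184 = 148.0739
Sum = 14.0000 + 74.9683 + 148.0739 = 237.0422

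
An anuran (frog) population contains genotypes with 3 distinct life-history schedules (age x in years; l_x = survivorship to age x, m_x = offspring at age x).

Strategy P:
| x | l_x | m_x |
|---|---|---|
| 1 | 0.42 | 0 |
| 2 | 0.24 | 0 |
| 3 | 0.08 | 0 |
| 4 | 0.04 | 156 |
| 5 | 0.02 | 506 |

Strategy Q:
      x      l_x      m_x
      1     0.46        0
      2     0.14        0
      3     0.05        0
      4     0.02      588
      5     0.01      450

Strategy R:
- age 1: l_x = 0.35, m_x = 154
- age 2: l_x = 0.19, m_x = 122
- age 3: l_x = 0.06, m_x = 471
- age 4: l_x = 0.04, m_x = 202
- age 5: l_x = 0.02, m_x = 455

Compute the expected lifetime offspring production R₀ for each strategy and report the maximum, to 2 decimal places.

122.52

Strategy P: R₀ = 0.42×0 + 0.24×0 + 0.08×0 + 0.04×156 + 0.02×506 = 16.3600
Strategy Q: R₀ = 0.46×0 + 0.14×0 + 0.05×0 + 0.02×588 + 0.01×450 = 16.2600
Strategy R: R₀ = 0.35×154 + 0.19×122 + 0.06×471 + 0.04×202 + 0.02×455 = 122.5200
Highest R₀: strategy R with 122.5200.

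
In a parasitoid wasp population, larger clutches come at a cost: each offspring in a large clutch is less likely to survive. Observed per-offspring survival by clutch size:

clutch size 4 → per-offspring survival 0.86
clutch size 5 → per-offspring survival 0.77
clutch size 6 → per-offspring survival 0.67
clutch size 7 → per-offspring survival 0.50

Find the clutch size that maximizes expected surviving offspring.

Expected surviving offspring = c × s(c):
  c=4: 4 × 0.86 = 3.440
  c=5: 5 × 0.77 = 3.850
  c=6: 6 × 0.67 = 4.020
  c=7: 7 × 0.50 = 3.500
Maximum at c = 6 (4.020 surviving offspring).

6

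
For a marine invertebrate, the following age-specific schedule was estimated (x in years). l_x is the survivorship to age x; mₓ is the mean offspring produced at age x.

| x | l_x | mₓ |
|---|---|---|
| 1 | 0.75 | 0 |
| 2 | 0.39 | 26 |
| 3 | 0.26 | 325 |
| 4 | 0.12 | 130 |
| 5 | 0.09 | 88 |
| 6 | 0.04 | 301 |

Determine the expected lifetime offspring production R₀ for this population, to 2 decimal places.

130.20

R₀ = Σ l_x mₓ:
  age 1: 0.75 × 0 = 0.0000
  age 2: 0.39 × 26 = 10.1400
  age 3: 0.26 × 325 = 84.5000
  age 4: 0.12 × 130 = 15.6000
  age 5: 0.09 × 88 = 7.9200
  age 6: 0.04 × 301 = 12.0400
R₀ = 0.0000 + 10.1400 + 84.5000 + 15.6000 + 7.9200 + 12.0400 = 130.2000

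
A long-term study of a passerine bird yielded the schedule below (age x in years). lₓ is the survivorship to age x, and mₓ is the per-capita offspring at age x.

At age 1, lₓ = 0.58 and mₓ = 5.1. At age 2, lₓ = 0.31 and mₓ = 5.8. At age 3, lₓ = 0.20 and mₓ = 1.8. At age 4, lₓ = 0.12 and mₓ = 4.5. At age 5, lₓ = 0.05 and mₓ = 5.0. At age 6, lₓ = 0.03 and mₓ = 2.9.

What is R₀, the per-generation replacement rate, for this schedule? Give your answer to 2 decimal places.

R₀ = Σ lₓ mₓ:
  age 1: 0.58 × 5.1 = 2.9580
  age 2: 0.31 × 5.8 = 1.7980
  age 3: 0.20 × 1.8 = 0.3600
  age 4: 0.12 × 4.5 = 0.5400
  age 5: 0.05 × 5.0 = 0.2500
  age 6: 0.03 × 2.9 = 0.0870
R₀ = 2.9580 + 1.7980 + 0.3600 + 0.5400 + 0.2500 + 0.0870 = 5.9930

5.99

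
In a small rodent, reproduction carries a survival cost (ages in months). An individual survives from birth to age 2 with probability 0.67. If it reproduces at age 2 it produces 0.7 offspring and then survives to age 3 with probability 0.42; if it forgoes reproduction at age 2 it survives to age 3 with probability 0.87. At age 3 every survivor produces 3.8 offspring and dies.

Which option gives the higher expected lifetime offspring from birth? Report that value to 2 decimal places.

2.22

breed at age 2: R₀ = 0.67 × (0.7 + 0.42 × 3.8) = 0.67 × 2.2960 = 1.5383
delay to age 3: R₀ = 0.67 × (0.87 × 3.8) = 0.67 × 3.3060 = 2.2150
Higher: delay to age 3 (2.2150).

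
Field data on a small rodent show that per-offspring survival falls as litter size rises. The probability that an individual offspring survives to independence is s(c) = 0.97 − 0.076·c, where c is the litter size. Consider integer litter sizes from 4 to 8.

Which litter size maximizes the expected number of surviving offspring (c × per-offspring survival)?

6

Expected surviving offspring = c × s(c):
  c=4: 4 × 0.666 = 2.664
  c=5: 5 × 0.590 = 2.950
  c=6: 6 × 0.514 = 3.084
  c=7: 7 × 0.438 = 3.066
  c=8: 8 × 0.362 = 2.896
Maximum at c = 6 (3.084 surviving offspring).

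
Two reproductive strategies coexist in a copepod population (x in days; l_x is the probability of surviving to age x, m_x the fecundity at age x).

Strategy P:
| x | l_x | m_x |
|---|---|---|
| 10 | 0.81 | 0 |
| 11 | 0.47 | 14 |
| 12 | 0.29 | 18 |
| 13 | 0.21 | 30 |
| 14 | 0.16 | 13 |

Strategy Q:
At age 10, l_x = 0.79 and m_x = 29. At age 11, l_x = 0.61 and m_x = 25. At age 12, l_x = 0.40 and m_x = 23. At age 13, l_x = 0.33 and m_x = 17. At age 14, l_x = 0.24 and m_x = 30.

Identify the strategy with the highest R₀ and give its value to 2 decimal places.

Strategy P: R₀ = 0.81×0 + 0.47×14 + 0.29×18 + 0.21×30 + 0.16×13 = 20.1800
Strategy Q: R₀ = 0.79×29 + 0.61×25 + 0.40×23 + 0.33×17 + 0.24×30 = 60.1700
Highest R₀: strategy Q with 60.1700.

60.17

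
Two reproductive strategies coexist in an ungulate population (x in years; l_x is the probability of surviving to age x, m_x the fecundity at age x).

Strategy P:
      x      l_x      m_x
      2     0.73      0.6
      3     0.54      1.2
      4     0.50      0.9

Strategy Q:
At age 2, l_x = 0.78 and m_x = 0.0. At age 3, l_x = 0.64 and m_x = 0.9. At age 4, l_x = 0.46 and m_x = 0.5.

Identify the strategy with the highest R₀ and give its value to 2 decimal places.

Strategy P: R₀ = 0.73×0.6 + 0.54×1.2 + 0.50×0.9 = 1.5360
Strategy Q: R₀ = 0.78×0.0 + 0.64×0.9 + 0.46×0.5 = 0.8060
Highest R₀: strategy P with 1.5360.

1.54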